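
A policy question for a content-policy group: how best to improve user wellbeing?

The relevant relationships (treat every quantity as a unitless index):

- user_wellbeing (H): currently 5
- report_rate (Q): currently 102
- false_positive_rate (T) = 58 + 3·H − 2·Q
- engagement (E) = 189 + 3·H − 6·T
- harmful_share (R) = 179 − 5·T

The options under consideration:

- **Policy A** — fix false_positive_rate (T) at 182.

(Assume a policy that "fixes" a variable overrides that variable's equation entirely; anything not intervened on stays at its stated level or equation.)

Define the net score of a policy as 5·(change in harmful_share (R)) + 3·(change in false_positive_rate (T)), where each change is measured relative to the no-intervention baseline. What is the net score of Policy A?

Baseline:
  H = 5
  Q = 102
  T = 58 + 3·5 − 2·102 = -131
  R = 179 − 5·(-131) = 834
Policy A (T := 182):
  H = 5
  Q = 102
  T = 182
  R = 179 − 5·182 = -731
ΔR = -731 − 834 = -1565; ΔT = 182 − (-131) = 313
Score = 5·(-1565) + 3·313 = -6886

-6886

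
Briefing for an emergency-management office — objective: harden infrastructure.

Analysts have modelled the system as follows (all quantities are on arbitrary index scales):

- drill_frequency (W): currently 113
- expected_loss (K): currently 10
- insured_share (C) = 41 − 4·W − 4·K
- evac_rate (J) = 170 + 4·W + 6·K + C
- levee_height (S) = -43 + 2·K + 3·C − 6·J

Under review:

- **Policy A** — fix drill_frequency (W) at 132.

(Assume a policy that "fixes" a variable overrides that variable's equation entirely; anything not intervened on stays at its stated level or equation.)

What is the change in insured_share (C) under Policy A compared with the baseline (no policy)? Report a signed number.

-76

Baseline:
  W = 113
  K = 10
  C = 41 − 4·113 − 4·10 = -451
Policy A (W := 132):
  W = 132
  K = 10
  C = 41 − 4·132 − 4·10 = -527
Change in C: -527 − (-451) = -76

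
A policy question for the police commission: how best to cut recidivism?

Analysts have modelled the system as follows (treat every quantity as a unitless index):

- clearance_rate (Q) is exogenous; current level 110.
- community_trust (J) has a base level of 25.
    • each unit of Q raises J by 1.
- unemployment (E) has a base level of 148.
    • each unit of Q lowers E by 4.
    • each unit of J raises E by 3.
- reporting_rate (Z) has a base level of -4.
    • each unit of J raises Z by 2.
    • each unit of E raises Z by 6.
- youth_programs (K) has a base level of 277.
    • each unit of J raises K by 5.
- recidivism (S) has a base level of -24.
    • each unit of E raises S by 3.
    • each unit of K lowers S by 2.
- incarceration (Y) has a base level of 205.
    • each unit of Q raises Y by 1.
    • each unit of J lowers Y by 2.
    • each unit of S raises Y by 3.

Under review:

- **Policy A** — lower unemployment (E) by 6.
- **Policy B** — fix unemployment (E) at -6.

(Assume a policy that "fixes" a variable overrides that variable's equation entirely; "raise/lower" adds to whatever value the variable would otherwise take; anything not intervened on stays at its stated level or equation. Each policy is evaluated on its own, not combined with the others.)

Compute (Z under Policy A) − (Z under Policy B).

678

Policy A (E − 6):
  Q = 110
  J = 25 + 110 = 135
  E = 148 − 4·110 + 3·135 (−6 from intervention) = 107
  Z = -4 + 2·135 + 6·107 = 908
Policy B (E := -6):
  Q = 110
  J = 25 + 110 = 135
  E = -6
  Z = -4 + 2·135 + 6·(-6) = 230
Z: 908 − 230 = 678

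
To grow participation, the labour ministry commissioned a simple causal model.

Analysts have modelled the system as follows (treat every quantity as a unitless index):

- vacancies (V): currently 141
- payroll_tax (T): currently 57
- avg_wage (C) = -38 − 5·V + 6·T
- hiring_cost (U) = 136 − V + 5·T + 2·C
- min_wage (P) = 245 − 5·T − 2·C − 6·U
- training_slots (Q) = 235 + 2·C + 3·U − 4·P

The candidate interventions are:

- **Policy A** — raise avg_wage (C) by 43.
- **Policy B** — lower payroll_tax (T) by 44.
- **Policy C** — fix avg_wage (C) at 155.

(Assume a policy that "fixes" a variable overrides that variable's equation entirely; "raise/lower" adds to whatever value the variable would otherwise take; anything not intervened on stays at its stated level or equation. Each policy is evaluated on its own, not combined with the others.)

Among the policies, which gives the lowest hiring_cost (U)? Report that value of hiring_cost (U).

-1270

Policy A (C + 43):
  V = 141
  T = 57
  C = -38 − 5·141 + 6·57 (+43 from intervention) = -358
  U = 136 − 141 + 5·57 + 2·(-358) = -436
Policy B (T − 44):
  V = 141
  T = 57 − 44 = 13
  C = -38 − 5·141 + 6·13 = -665
  U = 136 − 141 + 5·13 + 2·(-665) = -1270
Policy C (C := 155):
  V = 141
  T = 57
  C = 155
  U = 136 − 141 + 5·57 + 2·155 = 590
Comparing — Policy A: U=-436, Policy B: U=-1270, Policy C: U=590. Lowest is -1270 (Policy B).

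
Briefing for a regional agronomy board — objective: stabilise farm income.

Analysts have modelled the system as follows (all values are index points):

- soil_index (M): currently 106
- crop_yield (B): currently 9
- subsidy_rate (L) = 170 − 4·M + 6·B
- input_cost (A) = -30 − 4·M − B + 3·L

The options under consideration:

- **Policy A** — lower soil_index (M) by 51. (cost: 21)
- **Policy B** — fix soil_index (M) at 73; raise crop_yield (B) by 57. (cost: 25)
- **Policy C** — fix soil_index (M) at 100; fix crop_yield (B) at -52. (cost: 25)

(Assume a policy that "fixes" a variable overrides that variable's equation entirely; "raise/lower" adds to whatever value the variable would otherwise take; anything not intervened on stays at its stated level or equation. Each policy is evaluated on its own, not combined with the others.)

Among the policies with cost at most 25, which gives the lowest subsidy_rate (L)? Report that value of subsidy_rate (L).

-542

Policy A (M − 51):
  M = 106 − 51 = 55
  B = 9
  L = 170 − 4·55 + 6·9 = 4
Policy B (M := 73, B + 57):
  M = 73
  B = 9 + 57 = 66
  L = 170 − 4·73 + 6·66 = 274
Policy C (M := 100, B := -52):
  M = 100
  B = -52
  L = 170 − 4·100 + 6·(-52) = -542
Comparing — Policy A: L=4, Policy B: L=274, Policy C: L=-542. Lowest is -542 (Policy C).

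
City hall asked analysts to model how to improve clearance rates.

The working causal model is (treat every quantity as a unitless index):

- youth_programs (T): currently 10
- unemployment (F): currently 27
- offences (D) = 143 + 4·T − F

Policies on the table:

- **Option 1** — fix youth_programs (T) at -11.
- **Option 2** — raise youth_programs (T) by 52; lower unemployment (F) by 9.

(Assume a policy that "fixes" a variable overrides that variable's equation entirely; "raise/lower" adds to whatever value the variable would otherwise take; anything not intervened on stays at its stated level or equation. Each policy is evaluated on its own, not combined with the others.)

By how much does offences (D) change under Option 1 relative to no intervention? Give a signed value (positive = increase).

-84

Baseline:
  T = 10
  F = 27
  D = 143 + 4·10 − 27 = 156
Option 1 (T := -11):
  T = -11
  F = 27
  D = 143 + 4·(-11) − 27 = 72
Change in D: 72 − 156 = -84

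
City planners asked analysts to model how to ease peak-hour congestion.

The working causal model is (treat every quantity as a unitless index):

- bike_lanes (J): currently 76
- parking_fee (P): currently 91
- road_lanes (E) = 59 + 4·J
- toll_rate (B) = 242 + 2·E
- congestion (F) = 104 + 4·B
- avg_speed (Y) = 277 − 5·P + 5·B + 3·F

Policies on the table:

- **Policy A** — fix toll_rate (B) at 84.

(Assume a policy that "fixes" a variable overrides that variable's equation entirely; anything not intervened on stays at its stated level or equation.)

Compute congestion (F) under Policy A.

440

Policy A (B := 84):
  J = 76
  E = 59 + 4·76 = 363
  B = 84
  F = 104 + 4·84 = 440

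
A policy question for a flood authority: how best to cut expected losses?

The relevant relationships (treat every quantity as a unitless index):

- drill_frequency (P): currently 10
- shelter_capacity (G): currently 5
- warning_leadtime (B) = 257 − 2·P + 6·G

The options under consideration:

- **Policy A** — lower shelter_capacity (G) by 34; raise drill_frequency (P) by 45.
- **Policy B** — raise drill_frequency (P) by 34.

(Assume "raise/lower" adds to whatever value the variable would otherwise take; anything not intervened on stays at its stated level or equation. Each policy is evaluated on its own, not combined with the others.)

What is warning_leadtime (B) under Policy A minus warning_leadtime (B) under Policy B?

Policy A (G − 34, P + 45):
  P = 10 + 45 = 55
  G = 5 − 34 = -29
  B = 257 − 2·55 + 6·(-29) = -27
Policy B (P + 34):
  P = 10 + 34 = 44
  G = 5
  B = 257 − 2·44 + 6·5 = 199
B: -27 − 199 = -226

-226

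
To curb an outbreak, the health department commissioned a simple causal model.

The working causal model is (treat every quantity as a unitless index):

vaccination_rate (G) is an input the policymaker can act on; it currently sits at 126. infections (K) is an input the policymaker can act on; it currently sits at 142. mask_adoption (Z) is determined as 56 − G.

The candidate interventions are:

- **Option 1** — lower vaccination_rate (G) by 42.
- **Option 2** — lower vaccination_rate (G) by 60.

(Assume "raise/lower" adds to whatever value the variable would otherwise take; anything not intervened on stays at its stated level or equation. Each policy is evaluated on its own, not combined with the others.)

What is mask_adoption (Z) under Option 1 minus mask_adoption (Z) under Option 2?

-18

Option 1 (G − 42):
  G = 126 − 42 = 84
  Z = 56 − 84 = -28
Option 2 (G − 60):
  G = 126 − 60 = 66
  Z = 56 − 66 = -10
Z: -28 − (-10) = -18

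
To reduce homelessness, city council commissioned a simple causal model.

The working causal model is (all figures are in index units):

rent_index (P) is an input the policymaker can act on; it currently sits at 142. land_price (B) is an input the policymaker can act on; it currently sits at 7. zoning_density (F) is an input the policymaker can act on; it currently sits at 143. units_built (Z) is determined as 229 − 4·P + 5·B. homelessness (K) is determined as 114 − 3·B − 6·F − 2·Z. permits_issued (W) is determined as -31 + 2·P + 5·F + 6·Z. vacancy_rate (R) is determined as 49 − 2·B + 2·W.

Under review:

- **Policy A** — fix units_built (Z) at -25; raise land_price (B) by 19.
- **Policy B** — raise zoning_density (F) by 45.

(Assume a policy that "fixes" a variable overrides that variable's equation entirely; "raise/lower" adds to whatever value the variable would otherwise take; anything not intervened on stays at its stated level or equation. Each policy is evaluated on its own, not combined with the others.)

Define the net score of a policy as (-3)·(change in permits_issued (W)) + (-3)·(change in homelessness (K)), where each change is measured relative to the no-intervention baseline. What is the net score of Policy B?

Baseline:
  P = 142
  B = 7
  F = 143
  Z = 229 − 4·142 + 5·7 = -304
  K = 114 − 3·7 − 6·143 − 2·(-304) = -157
  W = -31 + 2·142 + 5·143 + 6·(-304) = -856
Policy B (F + 45):
  P = 142
  B = 7
  F = 143 + 45 = 188
  Z = 229 − 4·142 + 5·7 = -304
  K = 114 − 3·7 − 6·188 − 2·(-304) = -427
  W = -31 + 2·142 + 5·188 + 6·(-304) = -631
ΔW = -631 − (-856) = 225; ΔK = -427 − (-157) = -270
Score = (-3)·225 + (-3)·(-270) = 135

135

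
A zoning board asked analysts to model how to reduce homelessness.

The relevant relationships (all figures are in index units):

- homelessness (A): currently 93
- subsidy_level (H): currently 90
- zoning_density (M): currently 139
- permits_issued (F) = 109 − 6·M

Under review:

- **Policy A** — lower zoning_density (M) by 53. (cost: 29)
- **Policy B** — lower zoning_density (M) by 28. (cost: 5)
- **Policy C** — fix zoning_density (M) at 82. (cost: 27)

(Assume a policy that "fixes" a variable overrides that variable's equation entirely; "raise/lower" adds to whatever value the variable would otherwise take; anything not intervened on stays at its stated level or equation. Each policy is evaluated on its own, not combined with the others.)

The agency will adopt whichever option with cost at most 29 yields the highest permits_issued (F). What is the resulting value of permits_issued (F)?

-383

Policy A (M − 53):
  M = 139 − 53 = 86
  F = 109 − 6·86 = -407
Policy B (M − 28):
  M = 139 − 28 = 111
  F = 109 − 6·111 = -557
Policy C (M := 82):
  M = 82
  F = 109 − 6·82 = -383
Comparing — Policy A: F=-407, Policy B: F=-557, Policy C: F=-383. Highest is -383 (Policy C).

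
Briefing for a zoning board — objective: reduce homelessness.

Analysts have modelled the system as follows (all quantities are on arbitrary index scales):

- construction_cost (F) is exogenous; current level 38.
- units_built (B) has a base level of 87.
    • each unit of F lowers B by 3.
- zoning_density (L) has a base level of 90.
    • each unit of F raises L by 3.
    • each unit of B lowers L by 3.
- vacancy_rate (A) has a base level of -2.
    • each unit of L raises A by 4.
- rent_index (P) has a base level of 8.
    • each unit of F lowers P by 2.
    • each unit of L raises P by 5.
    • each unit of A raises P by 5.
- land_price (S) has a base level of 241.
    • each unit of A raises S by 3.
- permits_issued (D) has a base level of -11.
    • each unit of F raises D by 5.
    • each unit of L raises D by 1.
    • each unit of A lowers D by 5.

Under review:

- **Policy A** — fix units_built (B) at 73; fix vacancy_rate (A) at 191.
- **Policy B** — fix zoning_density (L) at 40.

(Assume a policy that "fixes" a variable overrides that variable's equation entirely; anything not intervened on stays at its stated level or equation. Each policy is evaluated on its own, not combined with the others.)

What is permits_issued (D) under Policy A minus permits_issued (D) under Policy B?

Policy A (B := 73, A := 191):
  F = 38
  B = 73
  L = 90 + 3·38 − 3·73 = -15
  A = 191
  D = -11 + 5·38 + (-15) − 5·191 = -791
Policy B (L := 40):
  F = 38
  B = 87 − 3·38 = -27
  L = 40
  A = -2 + 4·40 = 158
  D = -11 + 5·38 + 40 − 5·158 = -571
D: -791 − (-571) = -220

-220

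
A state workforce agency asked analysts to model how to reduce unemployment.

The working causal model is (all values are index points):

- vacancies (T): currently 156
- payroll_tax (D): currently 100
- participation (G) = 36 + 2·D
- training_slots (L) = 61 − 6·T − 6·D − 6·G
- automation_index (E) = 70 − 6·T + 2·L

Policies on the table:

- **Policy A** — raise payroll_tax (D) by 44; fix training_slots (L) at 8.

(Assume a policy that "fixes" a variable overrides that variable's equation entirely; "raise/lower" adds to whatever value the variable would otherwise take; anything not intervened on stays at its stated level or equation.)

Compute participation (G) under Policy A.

324

Policy A (D + 44, L := 8):
  D = 100 + 44 = 144
  G = 36 + 2·144 = 324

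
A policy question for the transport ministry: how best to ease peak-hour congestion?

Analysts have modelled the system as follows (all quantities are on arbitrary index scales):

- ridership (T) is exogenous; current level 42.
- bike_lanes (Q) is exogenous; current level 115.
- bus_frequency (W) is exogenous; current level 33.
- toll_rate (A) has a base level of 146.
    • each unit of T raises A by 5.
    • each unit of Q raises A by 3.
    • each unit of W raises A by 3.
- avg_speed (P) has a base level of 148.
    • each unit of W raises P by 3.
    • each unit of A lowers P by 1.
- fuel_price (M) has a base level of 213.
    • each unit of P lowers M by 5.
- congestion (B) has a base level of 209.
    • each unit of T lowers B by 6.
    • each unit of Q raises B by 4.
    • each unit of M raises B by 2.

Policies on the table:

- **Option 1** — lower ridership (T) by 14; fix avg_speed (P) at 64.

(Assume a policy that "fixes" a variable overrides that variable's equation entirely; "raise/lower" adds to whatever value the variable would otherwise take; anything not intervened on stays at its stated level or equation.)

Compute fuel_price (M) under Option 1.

-107

Option 1 (T − 14, P := 64):
  T = 42 − 14 = 28
  Q = 115
  W = 33
  A = 146 + 5·28 + 3·115 + 3·33 = 730
  P = 64
  M = 213 − 5·64 = -107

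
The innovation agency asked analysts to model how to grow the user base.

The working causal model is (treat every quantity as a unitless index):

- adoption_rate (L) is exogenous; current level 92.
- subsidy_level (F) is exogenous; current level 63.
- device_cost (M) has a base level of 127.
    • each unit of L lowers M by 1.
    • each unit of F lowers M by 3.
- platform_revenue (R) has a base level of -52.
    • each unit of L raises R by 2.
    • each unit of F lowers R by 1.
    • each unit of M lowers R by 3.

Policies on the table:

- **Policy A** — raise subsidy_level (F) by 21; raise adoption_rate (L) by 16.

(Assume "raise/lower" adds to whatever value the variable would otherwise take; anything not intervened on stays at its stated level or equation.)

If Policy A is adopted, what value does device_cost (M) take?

-233

Policy A (F + 21, L + 16):
  L = 92 + 16 = 108
  F = 63 + 21 = 84
  M = 127 − 108 − 3·84 = -233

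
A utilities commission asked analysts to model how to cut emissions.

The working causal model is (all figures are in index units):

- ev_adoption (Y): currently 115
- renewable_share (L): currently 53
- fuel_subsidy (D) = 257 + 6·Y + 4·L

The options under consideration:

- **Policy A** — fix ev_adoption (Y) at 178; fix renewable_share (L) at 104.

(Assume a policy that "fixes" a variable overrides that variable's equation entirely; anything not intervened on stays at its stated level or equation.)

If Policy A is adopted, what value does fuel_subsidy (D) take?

Policy A (Y := 178, L := 104):
  Y = 178
  L = 104
  D = 257 + 6·178 + 4·104 = 1741

1741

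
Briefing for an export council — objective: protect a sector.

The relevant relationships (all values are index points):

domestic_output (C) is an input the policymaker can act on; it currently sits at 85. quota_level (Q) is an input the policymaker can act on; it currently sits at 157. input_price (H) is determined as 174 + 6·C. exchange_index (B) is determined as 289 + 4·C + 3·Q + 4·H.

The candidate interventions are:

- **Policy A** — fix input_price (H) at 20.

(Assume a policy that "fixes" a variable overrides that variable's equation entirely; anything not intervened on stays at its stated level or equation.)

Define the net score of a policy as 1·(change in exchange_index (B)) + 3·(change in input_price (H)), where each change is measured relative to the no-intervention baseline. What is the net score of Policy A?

-4648

Baseline:
  C = 85
  Q = 157
  H = 174 + 6·85 = 684
  B = 289 + 4·85 + 3·157 + 4·684 = 3836
Policy A (H := 20):
  C = 85
  Q = 157
  H = 20
  B = 289 + 4·85 + 3·157 + 4·20 = 1180
ΔB = 1180 − 3836 = -2656; ΔH = 20 − 684 = -664
Score = 1·(-2656) + 3·(-664) = -4648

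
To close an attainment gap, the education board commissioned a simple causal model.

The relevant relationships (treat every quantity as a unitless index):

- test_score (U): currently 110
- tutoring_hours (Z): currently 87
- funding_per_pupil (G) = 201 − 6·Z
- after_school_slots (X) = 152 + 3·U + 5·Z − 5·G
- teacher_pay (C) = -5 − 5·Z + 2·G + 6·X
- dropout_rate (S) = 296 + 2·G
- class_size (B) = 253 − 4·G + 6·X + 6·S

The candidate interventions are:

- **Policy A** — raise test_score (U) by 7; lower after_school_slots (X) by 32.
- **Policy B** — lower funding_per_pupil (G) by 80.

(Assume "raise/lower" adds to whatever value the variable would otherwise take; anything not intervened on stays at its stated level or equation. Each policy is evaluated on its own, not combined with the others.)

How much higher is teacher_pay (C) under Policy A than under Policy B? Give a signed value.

-2306

Policy A (U + 7, X − 32):
  U = 110 + 7 = 117
  Z = 87
  G = 201 − 6·87 = -321
  X = 152 + 3·117 + 5·87 − 5·(-321) (−32 from intervention) = 2511
  C = -5 − 5·87 + 2·(-321) + 6·2511 = 13984
Policy B (G − 80):
  U = 110
  Z = 87
  G = 201 − 6·87 (−80 from intervention) = -401
  X = 152 + 3·110 + 5·87 − 5·(-401) = 2922
  C = -5 − 5·87 + 2·(-401) + 6·2922 = 16290
C: 13984 − 16290 = -2306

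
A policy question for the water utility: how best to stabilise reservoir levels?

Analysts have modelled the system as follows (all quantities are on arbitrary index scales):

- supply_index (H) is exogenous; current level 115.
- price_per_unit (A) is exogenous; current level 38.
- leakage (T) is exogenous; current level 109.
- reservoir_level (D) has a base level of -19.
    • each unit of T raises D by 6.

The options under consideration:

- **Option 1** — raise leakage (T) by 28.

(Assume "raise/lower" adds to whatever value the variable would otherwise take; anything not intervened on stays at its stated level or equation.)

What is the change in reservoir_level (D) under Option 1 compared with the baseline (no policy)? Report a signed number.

Baseline:
  T = 109
  D = -19 + 6·109 = 635
Option 1 (T + 28):
  T = 109 + 28 = 137
  D = -19 + 6·137 = 803
Change in D: 803 − 635 = 168

168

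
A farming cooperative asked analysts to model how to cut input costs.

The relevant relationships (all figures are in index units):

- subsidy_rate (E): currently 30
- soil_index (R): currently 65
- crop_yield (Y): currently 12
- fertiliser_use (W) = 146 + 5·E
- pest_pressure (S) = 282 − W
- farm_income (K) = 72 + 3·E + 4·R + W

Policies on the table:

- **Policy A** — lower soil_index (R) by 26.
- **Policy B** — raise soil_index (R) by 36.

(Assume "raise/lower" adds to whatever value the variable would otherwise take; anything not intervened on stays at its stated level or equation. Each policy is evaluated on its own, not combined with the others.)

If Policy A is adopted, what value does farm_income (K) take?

Policy A (R − 26):
  E = 30
  R = 65 − 26 = 39
  W = 146 + 5·30 = 296
  K = 72 + 3·30 + 4·39 + 296 = 614

614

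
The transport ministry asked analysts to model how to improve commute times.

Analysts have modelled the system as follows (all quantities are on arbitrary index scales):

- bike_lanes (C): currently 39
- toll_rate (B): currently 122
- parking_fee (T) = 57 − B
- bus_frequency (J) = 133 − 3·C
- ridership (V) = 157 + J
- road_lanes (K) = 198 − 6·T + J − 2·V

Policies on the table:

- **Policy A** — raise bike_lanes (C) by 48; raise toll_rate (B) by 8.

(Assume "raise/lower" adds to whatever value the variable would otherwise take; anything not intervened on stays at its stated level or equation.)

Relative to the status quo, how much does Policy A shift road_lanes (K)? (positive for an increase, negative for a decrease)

192

Baseline:
  C = 39
  B = 122
  T = 57 − 122 = -65
  J = 133 − 3·39 = 16
  V = 157 + 16 = 173
  K = 198 − 6·(-65) + 16 − 2·173 = 258
Policy A (C + 48, B + 8):
  C = 39 + 48 = 87
  B = 122 + 8 = 130
  T = 57 − 130 = -73
  J = 133 − 3·87 = -128
  V = 157 + (-128) = 29
  K = 198 − 6·(-73) + (-128) − 2·29 = 450
Change in K: 450 − 258 = 192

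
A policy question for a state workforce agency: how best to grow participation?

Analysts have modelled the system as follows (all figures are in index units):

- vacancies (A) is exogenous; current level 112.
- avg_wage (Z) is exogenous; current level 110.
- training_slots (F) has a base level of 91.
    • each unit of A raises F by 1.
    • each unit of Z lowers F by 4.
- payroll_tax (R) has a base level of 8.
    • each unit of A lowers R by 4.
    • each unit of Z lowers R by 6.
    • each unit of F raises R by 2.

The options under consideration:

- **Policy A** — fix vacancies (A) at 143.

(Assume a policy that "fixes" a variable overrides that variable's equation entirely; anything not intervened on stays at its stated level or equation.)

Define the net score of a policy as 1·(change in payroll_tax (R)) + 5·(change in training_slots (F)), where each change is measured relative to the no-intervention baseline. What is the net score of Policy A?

Baseline:
  A = 112
  Z = 110
  F = 91 + 112 − 4·110 = -237
  R = 8 − 4·112 − 6·110 + 2·(-237) = -1574
Policy A (A := 143):
  A = 143
  Z = 110
  F = 91 + 143 − 4·110 = -206
  R = 8 − 4·143 − 6·110 + 2·(-206) = -1636
ΔR = -1636 − (-1574) = -62; ΔF = -206 − (-237) = 31
Score = 1·(-62) + 5·31 = 93

93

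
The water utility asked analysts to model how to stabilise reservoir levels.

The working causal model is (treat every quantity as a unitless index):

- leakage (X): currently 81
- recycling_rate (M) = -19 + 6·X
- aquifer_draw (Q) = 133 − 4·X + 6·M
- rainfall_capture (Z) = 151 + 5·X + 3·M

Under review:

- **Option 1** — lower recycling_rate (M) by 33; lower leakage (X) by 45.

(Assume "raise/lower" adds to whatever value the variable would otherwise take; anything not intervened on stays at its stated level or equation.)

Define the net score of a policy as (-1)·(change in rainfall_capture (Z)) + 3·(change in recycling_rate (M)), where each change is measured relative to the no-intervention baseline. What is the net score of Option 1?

Baseline:
  X = 81
  M = -19 + 6·81 = 467
  Z = 151 + 5·81 + 3·467 = 1957
Option 1 (M − 33, X − 45):
  X = 81 − 45 = 36
  M = -19 + 6·36 (−33 from intervention) = 164
  Z = 151 + 5·36 + 3·164 = 823
ΔZ = 823 − 1957 = -1134; ΔM = 164 − 467 = -303
Score = (-1)·(-1134) + 3·(-303) = 225

225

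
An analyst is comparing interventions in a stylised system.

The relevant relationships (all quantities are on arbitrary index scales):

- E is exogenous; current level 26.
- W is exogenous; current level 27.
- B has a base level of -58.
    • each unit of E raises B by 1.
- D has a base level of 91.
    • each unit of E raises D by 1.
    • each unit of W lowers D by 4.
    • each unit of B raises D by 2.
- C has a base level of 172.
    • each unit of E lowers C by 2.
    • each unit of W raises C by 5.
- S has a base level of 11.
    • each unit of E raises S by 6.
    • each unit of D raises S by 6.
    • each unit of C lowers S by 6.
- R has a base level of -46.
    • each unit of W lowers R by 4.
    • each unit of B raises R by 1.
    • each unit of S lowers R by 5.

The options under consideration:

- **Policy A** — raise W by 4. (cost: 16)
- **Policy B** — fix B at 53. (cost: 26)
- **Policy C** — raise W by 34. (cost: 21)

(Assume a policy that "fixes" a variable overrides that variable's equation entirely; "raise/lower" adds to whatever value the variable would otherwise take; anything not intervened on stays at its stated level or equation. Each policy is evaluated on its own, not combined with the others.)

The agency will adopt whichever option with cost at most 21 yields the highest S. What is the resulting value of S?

-1909

Policy A (W + 4):
  E = 26
  W = 27 + 4 = 31
  B = -58 + 26 = -32
  D = 91 + 26 − 4·31 + 2·(-32) = -71
  C = 172 − 2·26 + 5·31 = 275
  S = 11 + 6·26 + 6·(-71) − 6·275 = -1909
Policy C (W + 34):
  E = 26
  W = 27 + 34 = 61
  B = -58 + 26 = -32
  D = 91 + 26 − 4·61 + 2·(-32) = -191
  C = 172 − 2·26 + 5·61 = 425
  S = 11 + 6·26 + 6·(-191) − 6·425 = -3529
Comparing — Policy A: S=-1909, Policy C: S=-3529. Highest is -1909 (Policy A).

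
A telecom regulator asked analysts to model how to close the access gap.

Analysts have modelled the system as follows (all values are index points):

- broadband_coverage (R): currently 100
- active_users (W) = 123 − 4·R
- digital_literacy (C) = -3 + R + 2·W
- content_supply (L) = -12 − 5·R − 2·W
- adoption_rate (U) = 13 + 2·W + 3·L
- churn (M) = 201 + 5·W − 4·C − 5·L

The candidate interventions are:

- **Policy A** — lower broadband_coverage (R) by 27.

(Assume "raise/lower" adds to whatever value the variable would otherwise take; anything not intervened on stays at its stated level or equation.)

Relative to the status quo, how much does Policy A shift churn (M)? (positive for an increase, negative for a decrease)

Baseline:
  R = 100
  W = 123 − 4·100 = -277
  C = -3 + 100 + 2·(-277) = -457
  L = -12 − 5·100 − 2·(-277) = 42
  M = 201 + 5·(-277) − 4·(-457) − 5·42 = 434
Policy A (R − 27):
  R = 100 − 27 = 73
  W = 123 − 4·73 = -169
  C = -3 + 73 + 2·(-169) = -268
  L = -12 − 5·73 − 2·(-169) = -39
  M = 201 + 5·(-169) − 4·(-268) − 5·(-39) = 623
Change in M: 623 − 434 = 189

189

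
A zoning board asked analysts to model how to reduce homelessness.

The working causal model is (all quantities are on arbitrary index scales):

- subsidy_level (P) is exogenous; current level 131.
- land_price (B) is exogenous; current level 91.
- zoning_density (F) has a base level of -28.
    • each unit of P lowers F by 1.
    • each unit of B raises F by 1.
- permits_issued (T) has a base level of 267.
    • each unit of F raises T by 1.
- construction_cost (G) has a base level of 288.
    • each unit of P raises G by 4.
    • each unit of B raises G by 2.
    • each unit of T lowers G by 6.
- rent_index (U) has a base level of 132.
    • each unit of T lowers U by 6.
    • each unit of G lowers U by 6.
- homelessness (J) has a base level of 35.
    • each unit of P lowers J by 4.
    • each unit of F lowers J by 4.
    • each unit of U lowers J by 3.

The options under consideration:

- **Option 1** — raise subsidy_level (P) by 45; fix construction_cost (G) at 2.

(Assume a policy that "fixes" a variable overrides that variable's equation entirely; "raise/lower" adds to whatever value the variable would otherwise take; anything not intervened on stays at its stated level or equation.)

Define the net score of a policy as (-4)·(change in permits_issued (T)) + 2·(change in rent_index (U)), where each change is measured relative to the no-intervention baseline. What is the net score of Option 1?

Baseline:
  P = 131
  B = 91
  F = -28 − 131 + 91 = -68
  T = 267 + (-68) = 199
  G = 288 + 4·131 + 2·91 − 6·199 = -200
  U = 132 − 6·199 − 6·(-200) = 138
Option 1 (P + 45, G := 2):
  P = 131 + 45 = 176
  B = 91
  F = -28 − 176 + 91 = -113
  T = 267 + (-113) = 154
  G = 2
  U = 132 − 6·154 − 6·2 = -804
ΔT = 154 − 199 = -45; ΔU = -804 − 138 = -942
Score = (-4)·(-45) + 2·(-942) = -1704

-1704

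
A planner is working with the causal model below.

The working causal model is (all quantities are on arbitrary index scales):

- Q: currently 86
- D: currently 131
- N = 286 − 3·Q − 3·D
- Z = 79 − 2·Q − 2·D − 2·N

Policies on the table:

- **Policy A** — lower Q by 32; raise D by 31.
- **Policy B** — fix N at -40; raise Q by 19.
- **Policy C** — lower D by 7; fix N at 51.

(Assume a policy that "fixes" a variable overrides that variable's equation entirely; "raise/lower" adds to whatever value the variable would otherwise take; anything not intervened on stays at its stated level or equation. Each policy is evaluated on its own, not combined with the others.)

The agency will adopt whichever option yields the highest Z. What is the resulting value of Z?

371

Policy A (Q − 32, D + 31):
  Q = 86 − 32 = 54
  D = 131 + 31 = 162
  N = 286 − 3·54 − 3·162 = -362
  Z = 79 − 2·54 − 2·162 − 2·(-362) = 371
Policy B (N := -40, Q + 19):
  Q = 86 + 19 = 105
  D = 131
  N = -40
  Z = 79 − 2·105 − 2·131 − 2·(-40) = -313
Policy C (D − 7, N := 51):
  Q = 86
  D = 131 − 7 = 124
  N = 51
  Z = 79 − 2·86 − 2·124 − 2·51 = -443
Comparing — Policy A: Z=371, Policy B: Z=-313, Policy C: Z=-443. Highest is 371 (Policy A).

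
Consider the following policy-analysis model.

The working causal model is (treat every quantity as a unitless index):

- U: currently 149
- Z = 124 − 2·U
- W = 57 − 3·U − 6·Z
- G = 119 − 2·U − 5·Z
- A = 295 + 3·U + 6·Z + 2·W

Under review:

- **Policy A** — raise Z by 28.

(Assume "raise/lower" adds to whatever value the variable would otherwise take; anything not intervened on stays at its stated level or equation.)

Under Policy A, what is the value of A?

838

Policy A (Z + 28):
  U = 149
  Z = 124 − 2·149 (+28 from intervention) = -146
  W = 57 − 3·149 − 6·(-146) = 486
  A = 295 + 3·149 + 6·(-146) + 2·486 = 838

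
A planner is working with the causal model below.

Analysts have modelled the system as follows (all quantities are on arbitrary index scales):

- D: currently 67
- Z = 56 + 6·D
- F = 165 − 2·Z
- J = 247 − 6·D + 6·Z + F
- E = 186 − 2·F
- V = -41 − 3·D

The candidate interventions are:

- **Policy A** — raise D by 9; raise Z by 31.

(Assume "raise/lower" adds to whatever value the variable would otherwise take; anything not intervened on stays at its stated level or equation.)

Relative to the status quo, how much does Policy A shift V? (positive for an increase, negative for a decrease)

Baseline:
  D = 67
  V = -41 − 3·67 = -242
Policy A (D + 9, Z + 31):
  D = 67 + 9 = 76
  V = -41 − 3·76 = -269
Change in V: -269 − (-242) = -27

-27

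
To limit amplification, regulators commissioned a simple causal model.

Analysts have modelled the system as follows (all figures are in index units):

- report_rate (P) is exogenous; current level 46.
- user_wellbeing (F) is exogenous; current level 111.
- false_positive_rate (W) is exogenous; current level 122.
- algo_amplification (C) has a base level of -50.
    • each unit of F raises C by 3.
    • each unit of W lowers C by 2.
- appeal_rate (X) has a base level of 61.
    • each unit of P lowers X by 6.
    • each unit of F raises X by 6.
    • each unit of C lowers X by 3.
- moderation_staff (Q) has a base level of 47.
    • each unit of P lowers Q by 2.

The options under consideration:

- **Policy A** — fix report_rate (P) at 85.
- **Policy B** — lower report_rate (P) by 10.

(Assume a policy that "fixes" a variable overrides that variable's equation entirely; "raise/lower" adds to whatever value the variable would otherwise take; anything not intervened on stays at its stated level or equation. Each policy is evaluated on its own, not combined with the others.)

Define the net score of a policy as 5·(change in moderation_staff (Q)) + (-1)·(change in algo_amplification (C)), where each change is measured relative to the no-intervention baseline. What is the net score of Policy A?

-390

Baseline:
  P = 46
  F = 111
  W = 122
  C = -50 + 3·111 − 2·122 = 39
  Q = 47 − 2·46 = -45
Policy A (P := 85):
  P = 85
  F = 111
  W = 122
  C = -50 + 3·111 − 2·122 = 39
  Q = 47 − 2·85 = -123
ΔQ = -123 − (-45) = -78; ΔC = 39 − 39 = 0
Score = 5·(-78) + (-1)·0 = -390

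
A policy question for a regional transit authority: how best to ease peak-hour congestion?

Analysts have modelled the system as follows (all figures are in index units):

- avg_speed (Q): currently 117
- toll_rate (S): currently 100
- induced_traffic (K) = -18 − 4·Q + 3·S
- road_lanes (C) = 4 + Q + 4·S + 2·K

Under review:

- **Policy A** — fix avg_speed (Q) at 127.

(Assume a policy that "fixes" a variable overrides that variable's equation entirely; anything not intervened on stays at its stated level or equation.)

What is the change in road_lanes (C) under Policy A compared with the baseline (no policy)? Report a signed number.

Baseline:
  Q = 117
  S = 100
  K = -18 − 4·117 + 3·100 = -186
  C = 4 + 117 + 4·100 + 2·(-186) = 149
Policy A (Q := 127):
  Q = 127
  S = 100
  K = -18 − 4·127 + 3·100 = -226
  C = 4 + 127 + 4·100 + 2·(-226) = 79
Change in C: 79 − 149 = -70

-70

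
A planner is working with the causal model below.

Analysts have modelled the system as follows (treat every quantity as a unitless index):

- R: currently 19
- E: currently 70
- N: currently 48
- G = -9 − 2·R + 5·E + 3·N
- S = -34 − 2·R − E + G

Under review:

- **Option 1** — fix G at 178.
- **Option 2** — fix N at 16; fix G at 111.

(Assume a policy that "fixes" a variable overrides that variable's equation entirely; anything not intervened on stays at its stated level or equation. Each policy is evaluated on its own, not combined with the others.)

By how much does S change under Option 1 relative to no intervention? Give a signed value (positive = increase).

Baseline:
  R = 19
  E = 70
  N = 48
  G = -9 − 2·19 + 5·70 + 3·48 = 447
  S = -34 − 2·19 − 70 + 447 = 305
Option 1 (G := 178):
  R = 19
  E = 70
  N = 48
  G = 178
  S = -34 − 2·19 − 70 + 178 = 36
Change in S: 36 − 305 = -269

-269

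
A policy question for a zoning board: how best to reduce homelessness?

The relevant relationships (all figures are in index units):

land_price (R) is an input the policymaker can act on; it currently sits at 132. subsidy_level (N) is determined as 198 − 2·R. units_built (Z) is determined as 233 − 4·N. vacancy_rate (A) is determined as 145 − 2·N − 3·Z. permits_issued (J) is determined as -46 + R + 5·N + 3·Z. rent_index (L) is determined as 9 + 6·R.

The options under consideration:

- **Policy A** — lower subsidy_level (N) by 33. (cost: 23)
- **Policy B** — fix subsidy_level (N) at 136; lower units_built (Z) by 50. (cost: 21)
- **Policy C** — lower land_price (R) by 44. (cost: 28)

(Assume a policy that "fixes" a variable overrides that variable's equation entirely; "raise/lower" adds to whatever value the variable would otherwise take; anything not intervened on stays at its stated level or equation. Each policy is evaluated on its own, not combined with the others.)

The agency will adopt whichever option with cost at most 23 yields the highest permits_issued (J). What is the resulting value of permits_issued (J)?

1478

Policy A (N − 33):
  R = 132
  N = 198 − 2·132 (−33 from intervention) = -99
  Z = 233 − 4·(-99) = 629
  J = -46 + 132 + 5·(-99) + 3·629 = 1478
Policy B (N := 136, Z − 50):
  R = 132
  N = 136
  Z = 233 − 4·136 (−50 from intervention) = -361
  J = -46 + 132 + 5·136 + 3·(-361) = -317
Comparing — Policy A: J=1478, Policy B: J=-317. Highest is 1478 (Policy A).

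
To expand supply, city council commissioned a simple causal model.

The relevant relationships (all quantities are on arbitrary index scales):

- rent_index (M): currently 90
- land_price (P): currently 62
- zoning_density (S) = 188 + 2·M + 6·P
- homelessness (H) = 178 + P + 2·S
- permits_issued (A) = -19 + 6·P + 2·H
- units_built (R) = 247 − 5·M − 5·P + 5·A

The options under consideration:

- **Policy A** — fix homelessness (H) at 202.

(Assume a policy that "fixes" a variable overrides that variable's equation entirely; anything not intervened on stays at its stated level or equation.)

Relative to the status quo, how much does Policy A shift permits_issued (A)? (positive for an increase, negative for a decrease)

Baseline:
  M = 90
  P = 62
  S = 188 + 2·90 + 6·62 = 740
  H = 178 + 62 + 2·740 = 1720
  A = -19 + 6·62 + 2·1720 = 3793
Policy A (H := 202):
  M = 90
  P = 62
  S = 188 + 2·90 + 6·62 = 740
  H = 202
  A = -19 + 6·62 + 2·202 = 757
Change in A: 757 − 3793 = -3036

-3036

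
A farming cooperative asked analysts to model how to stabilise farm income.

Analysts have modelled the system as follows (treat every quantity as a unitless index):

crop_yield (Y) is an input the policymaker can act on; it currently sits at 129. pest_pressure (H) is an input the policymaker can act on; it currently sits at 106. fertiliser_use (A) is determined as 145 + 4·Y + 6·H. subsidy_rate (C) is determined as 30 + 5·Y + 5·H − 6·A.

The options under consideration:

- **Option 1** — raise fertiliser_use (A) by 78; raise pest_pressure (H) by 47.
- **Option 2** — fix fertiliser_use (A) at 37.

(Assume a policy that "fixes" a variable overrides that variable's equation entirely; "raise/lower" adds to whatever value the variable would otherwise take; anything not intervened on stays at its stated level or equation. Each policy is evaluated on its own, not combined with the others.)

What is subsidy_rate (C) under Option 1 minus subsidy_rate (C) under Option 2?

-9485

Option 1 (A + 78, H + 47):
  Y = 129
  H = 106 + 47 = 153
  A = 145 + 4·129 + 6·153 (+78 from intervention) = 1657
  C = 30 + 5·129 + 5·153 − 6·1657 = -8502
Option 2 (A := 37):
  Y = 129
  H = 106
  A = 37
  C = 30 + 5·129 + 5·106 − 6·37 = 983
C: -8502 − 983 = -9485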